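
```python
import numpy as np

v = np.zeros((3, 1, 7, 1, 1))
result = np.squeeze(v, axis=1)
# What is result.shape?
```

(3, 7, 1, 1)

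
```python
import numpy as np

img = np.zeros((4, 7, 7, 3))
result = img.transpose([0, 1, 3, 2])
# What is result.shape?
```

(4, 7, 3, 7)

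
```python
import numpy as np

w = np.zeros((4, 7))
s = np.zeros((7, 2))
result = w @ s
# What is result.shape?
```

(4, 2)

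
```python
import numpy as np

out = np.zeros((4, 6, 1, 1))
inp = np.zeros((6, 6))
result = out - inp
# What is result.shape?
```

(4, 6, 6, 6)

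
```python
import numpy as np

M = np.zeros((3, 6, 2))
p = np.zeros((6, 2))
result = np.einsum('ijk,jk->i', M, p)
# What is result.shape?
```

(3,)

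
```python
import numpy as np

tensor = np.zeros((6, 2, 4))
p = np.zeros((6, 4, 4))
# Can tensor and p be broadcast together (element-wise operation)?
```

No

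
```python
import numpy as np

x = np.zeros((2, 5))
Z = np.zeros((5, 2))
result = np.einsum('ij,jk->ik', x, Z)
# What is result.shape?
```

(2, 2)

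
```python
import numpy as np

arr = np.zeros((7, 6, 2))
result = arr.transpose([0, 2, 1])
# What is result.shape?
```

(7, 2, 6)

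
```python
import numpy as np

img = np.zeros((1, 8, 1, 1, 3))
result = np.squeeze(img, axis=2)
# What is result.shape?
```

(1, 8, 1, 3)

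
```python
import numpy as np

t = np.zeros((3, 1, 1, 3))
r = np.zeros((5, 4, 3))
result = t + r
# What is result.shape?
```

(3, 5, 4, 3)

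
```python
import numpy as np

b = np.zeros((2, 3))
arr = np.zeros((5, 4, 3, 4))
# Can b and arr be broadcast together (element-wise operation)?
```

No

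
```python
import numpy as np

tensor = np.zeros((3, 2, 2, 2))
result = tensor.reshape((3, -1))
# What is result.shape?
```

(3, 8)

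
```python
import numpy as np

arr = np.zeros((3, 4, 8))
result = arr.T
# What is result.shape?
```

(8, 4, 3)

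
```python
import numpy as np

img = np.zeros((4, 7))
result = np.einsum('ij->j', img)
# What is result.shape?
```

(7,)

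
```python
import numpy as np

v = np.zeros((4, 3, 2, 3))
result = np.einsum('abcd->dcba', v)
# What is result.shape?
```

(3, 2, 3, 4)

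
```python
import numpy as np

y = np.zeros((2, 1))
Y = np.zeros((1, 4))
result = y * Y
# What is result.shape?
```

(2, 4)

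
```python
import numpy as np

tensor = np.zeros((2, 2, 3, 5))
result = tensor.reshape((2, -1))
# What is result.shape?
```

(2, 30)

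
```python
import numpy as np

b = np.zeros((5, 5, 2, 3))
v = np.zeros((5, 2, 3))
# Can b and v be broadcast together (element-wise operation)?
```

Yes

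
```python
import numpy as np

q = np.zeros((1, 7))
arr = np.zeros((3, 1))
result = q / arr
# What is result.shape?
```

(3, 7)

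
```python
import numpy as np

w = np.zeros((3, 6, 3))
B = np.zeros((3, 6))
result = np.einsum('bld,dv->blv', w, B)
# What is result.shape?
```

(3, 6, 6)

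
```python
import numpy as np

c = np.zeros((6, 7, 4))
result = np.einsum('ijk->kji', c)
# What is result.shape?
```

(4, 7, 6)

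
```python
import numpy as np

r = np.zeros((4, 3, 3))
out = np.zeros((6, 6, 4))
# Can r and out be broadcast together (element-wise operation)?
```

No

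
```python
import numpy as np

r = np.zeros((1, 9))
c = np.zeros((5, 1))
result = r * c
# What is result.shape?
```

(5, 9)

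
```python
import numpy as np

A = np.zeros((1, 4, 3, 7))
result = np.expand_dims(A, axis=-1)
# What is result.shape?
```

(1, 4, 3, 7, 1)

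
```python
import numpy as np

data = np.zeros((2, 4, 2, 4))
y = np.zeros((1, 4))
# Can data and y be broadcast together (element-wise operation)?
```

Yes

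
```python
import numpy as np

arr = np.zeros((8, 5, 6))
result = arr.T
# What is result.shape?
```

(6, 5, 8)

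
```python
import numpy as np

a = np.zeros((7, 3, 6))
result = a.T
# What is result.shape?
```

(6, 3, 7)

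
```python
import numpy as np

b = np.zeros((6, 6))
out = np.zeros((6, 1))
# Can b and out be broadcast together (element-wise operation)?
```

Yes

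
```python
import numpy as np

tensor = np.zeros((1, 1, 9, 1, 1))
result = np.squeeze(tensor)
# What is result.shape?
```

(9,)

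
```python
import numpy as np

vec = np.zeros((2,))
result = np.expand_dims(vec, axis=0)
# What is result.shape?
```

(1, 2)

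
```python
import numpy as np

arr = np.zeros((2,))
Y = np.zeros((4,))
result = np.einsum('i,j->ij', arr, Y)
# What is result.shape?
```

(2, 4)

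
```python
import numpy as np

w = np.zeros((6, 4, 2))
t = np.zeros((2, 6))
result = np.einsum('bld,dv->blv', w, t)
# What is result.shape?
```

(6, 4, 6)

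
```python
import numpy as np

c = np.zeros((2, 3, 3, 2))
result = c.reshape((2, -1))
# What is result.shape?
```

(2, 18)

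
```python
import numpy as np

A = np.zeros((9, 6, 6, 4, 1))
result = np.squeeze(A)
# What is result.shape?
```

(9, 6, 6, 4)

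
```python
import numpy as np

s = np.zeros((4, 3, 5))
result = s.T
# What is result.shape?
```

(5, 3, 4)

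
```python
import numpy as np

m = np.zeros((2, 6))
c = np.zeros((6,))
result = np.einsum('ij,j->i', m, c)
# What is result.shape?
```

(2,)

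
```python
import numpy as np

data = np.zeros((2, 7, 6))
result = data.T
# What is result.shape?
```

(6, 7, 2)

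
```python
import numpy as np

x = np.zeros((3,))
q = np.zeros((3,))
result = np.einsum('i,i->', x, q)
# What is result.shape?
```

()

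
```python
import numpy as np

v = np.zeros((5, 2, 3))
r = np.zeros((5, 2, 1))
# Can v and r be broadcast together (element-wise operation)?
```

Yes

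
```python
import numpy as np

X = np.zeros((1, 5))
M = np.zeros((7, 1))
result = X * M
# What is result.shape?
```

(7, 5)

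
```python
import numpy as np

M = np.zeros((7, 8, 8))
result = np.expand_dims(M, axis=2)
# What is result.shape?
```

(7, 8, 1, 8)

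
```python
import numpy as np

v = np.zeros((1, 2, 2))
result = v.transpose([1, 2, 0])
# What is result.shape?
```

(2, 2, 1)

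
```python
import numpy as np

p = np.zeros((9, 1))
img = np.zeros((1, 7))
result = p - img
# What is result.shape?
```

(9, 7)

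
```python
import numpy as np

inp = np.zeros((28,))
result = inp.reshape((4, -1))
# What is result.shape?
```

(4, 7)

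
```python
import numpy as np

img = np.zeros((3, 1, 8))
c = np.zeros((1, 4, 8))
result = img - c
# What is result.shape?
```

(3, 4, 8)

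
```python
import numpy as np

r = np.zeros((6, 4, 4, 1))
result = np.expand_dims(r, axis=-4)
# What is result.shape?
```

(6, 1, 4, 4, 1)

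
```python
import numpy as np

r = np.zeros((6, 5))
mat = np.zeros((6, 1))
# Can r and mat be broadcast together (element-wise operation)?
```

Yes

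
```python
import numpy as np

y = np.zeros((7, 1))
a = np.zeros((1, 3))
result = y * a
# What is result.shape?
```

(7, 3)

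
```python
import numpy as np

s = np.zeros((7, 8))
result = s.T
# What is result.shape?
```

(8, 7)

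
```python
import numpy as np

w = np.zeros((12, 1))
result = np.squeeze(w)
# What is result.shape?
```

(12,)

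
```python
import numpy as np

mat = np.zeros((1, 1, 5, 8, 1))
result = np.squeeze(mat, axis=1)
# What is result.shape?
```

(1, 5, 8, 1)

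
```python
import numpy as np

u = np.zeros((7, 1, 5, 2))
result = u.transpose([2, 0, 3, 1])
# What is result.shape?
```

(5, 7, 2, 1)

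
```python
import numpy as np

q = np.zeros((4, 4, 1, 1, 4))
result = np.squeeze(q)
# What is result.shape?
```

(4, 4, 4)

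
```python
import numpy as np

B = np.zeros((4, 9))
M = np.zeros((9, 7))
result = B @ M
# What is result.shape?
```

(4, 7)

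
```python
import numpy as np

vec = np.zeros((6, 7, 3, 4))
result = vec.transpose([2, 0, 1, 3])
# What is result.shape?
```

(3, 6, 7, 4)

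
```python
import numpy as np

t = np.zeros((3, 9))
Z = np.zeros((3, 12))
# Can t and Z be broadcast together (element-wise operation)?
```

No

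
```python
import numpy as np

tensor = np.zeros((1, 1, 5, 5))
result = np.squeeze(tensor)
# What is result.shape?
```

(5, 5)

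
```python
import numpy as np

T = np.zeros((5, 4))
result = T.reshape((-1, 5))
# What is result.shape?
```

(4, 5)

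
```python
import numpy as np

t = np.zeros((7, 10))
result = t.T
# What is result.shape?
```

(10, 7)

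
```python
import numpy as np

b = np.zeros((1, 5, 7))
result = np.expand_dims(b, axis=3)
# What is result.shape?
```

(1, 5, 7, 1)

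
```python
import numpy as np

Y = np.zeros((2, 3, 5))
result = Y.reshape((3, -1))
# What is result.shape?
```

(3, 10)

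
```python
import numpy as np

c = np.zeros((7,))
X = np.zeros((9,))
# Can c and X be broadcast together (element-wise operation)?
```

No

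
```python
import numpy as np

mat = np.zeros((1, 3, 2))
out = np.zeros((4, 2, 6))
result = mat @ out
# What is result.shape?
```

(4, 3, 6)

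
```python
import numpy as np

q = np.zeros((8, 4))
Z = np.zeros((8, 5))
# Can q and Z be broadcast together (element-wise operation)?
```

No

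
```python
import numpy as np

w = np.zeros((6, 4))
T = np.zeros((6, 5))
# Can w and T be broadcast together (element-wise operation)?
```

No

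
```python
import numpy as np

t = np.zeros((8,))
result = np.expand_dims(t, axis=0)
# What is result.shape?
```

(1, 8)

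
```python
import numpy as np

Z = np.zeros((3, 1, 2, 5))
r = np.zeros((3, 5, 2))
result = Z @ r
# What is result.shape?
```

(3, 3, 2, 2)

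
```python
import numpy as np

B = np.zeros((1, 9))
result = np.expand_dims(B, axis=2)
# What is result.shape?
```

(1, 9, 1)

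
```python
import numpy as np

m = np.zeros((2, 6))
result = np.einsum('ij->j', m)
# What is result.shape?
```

(6,)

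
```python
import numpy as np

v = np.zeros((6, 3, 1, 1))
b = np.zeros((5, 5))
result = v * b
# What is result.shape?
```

(6, 3, 5, 5)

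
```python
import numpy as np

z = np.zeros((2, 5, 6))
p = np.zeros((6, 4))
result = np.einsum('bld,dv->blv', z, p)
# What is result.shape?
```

(2, 5, 4)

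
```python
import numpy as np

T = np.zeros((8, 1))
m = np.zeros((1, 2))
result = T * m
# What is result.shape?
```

(8, 2)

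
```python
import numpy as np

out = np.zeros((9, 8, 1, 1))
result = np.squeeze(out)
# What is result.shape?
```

(9, 8)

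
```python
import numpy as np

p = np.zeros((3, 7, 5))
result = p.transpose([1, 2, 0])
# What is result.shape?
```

(7, 5, 3)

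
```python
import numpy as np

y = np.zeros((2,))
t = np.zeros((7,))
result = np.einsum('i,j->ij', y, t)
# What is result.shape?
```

(2, 7)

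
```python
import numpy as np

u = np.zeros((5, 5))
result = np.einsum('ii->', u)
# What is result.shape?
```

()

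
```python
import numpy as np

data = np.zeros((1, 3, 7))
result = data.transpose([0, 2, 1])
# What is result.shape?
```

(1, 7, 3)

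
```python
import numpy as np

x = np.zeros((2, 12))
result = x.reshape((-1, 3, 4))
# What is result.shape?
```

(2, 3, 4)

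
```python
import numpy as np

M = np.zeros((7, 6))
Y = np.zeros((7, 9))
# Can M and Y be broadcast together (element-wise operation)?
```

No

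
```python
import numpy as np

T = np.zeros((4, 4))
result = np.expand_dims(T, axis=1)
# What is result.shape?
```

(4, 1, 4)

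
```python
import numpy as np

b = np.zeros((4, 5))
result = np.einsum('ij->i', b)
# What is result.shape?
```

(4,)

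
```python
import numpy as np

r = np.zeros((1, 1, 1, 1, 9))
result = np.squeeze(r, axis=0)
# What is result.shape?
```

(1, 1, 1, 9)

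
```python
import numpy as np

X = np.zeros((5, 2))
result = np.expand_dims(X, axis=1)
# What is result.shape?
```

(5, 1, 2)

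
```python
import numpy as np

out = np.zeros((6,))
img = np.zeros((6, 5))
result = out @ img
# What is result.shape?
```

(5,)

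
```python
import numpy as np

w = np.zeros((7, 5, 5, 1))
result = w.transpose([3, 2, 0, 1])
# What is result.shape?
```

(1, 5, 7, 5)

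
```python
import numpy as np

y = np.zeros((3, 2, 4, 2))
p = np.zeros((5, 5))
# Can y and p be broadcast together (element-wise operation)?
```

No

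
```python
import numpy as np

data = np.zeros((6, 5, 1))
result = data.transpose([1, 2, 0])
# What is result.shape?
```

(5, 1, 6)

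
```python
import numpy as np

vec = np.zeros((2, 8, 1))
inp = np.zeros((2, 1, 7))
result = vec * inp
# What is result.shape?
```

(2, 8, 7)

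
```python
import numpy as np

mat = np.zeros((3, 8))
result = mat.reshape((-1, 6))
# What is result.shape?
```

(4, 6)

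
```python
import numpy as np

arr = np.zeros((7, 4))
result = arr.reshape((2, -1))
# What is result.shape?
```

(2, 14)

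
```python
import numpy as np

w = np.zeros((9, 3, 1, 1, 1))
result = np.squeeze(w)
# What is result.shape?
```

(9, 3)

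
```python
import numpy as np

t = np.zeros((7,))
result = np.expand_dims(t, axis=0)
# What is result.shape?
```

(1, 7)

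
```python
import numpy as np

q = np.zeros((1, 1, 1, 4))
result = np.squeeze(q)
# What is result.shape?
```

(4,)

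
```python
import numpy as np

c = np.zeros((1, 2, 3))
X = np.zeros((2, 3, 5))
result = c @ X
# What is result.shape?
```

(2, 2, 5)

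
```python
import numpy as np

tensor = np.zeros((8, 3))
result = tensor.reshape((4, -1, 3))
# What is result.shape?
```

(4, 2, 3)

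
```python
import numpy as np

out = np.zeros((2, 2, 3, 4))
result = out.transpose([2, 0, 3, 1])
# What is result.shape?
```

(3, 2, 4, 2)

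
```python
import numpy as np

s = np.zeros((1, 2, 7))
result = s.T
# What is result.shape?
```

(7, 2, 1)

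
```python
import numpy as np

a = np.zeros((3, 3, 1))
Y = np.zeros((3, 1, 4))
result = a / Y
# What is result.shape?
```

(3, 3, 4)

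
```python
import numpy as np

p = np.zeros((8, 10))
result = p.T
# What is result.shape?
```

(10, 8)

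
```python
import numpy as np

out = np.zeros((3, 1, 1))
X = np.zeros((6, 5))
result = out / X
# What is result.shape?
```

(3, 6, 5)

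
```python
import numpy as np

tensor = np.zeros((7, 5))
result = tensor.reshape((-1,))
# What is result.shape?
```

(35,)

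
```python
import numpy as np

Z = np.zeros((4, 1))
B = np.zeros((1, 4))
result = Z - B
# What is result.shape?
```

(4, 4)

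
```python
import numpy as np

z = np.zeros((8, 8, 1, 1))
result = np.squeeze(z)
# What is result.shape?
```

(8, 8)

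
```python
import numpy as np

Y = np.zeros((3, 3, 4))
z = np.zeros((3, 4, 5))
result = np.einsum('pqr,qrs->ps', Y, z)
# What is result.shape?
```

(3, 5)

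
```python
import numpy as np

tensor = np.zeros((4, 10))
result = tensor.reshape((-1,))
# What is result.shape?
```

(40,)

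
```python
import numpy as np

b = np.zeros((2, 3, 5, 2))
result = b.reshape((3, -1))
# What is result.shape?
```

(3, 20)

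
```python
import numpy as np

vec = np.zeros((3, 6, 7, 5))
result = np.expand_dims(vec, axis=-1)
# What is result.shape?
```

(3, 6, 7, 5, 1)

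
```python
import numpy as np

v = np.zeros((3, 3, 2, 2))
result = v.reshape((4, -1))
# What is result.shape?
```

(4, 9)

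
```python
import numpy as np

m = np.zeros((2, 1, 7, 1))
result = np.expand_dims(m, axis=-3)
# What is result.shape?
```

(2, 1, 1, 7, 1)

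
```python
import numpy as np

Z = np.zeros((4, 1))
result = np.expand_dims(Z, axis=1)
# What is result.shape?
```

(4, 1, 1)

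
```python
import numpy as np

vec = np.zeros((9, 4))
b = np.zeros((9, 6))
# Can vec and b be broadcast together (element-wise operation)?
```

No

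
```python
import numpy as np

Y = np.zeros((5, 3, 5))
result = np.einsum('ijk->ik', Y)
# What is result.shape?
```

(5, 5)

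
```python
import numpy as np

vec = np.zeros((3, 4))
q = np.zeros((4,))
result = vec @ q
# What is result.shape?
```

(3,)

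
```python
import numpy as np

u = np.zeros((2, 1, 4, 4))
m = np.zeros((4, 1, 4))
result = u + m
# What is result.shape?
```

(2, 4, 4, 4)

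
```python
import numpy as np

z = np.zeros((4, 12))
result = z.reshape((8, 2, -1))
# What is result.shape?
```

(8, 2, 3)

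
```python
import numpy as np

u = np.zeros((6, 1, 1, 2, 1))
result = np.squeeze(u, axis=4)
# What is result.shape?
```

(6, 1, 1, 2)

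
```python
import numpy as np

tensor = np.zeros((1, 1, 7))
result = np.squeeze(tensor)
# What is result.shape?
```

(7,)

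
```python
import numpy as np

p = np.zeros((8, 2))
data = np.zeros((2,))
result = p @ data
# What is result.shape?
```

(8,)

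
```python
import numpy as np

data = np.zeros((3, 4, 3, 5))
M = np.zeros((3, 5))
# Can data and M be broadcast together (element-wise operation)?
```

Yes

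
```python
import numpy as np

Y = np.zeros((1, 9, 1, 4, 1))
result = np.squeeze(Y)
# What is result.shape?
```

(9, 4)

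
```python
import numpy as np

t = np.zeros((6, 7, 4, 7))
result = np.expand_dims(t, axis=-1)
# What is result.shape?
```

(6, 7, 4, 7, 1)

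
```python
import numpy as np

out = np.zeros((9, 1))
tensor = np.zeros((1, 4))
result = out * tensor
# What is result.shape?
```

(9, 4)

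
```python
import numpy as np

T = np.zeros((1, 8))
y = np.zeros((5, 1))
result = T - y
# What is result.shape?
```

(5, 8)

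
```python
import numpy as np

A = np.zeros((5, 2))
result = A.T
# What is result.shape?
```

(2, 5)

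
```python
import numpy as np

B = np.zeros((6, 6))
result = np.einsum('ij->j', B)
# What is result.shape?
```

(6,)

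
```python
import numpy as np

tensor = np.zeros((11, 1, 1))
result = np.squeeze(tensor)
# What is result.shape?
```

(11,)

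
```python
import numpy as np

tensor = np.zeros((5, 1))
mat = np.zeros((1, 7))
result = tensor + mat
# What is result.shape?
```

(5, 7)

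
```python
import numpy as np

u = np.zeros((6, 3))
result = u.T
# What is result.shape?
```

(3, 6)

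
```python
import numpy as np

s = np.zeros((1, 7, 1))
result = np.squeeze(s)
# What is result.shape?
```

(7,)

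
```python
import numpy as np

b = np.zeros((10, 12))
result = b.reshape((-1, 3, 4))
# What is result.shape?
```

(10, 3, 4)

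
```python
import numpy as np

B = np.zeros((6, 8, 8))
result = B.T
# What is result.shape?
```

(8, 8, 6)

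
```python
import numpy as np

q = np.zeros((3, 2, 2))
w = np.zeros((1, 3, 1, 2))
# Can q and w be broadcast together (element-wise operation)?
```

Yes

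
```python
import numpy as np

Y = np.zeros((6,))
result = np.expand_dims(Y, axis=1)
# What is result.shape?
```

(6, 1)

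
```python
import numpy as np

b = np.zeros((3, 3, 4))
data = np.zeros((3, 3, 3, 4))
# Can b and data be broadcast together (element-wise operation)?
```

Yes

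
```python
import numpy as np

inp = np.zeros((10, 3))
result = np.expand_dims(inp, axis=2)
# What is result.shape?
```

(10, 3, 1)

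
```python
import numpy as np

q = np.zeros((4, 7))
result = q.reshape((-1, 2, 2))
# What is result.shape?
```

(7, 2, 2)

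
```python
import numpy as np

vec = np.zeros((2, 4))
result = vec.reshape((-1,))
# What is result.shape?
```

(8,)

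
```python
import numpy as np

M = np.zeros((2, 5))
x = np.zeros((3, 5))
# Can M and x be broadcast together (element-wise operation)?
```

No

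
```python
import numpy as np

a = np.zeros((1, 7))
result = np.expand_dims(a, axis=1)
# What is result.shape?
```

(1, 1, 7)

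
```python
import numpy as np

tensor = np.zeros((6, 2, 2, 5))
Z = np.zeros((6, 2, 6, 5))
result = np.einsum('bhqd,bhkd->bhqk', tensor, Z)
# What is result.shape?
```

(6, 2, 2, 6)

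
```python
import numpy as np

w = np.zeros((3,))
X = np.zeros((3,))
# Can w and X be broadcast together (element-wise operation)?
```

Yes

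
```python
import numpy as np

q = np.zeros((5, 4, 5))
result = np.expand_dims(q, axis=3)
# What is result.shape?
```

(5, 4, 5, 1)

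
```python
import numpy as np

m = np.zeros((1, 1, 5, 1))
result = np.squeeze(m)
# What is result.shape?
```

(5,)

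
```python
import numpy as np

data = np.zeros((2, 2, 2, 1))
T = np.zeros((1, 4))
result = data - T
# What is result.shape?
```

(2, 2, 2, 4)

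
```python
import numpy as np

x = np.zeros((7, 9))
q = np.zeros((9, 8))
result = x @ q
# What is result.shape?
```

(7, 8)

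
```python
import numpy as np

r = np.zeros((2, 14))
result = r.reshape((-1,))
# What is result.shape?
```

(28,)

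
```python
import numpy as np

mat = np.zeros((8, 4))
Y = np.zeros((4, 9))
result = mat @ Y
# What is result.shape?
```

(8, 9)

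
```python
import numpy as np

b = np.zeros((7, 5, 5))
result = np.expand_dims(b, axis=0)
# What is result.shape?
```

(1, 7, 5, 5)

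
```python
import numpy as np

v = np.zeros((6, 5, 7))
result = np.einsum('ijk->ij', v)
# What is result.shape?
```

(6, 5)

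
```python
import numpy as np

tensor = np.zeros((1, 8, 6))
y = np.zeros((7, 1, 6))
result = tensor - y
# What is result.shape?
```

(7, 8, 6)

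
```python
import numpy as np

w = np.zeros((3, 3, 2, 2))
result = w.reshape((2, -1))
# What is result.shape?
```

(2, 18)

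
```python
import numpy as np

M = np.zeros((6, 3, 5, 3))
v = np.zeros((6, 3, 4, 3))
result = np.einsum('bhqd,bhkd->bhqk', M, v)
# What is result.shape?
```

(6, 3, 5, 4)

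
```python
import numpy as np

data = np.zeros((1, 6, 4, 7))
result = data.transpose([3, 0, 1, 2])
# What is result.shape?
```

(7, 1, 6, 4)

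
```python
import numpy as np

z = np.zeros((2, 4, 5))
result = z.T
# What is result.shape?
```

(5, 4, 2)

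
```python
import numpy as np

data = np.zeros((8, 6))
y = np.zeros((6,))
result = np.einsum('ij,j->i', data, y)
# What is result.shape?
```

(8,)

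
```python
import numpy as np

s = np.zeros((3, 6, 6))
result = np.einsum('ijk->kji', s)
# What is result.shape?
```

(6, 6, 3)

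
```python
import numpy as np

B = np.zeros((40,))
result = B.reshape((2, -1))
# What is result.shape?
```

(2, 20)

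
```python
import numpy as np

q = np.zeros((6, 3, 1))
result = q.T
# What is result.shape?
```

(1, 3, 6)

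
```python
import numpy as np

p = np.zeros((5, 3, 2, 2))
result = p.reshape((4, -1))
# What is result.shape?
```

(4, 15)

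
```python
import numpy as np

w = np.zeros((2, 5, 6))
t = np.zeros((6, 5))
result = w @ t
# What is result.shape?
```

(2, 5, 5)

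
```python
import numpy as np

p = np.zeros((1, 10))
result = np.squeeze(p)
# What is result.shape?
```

(10,)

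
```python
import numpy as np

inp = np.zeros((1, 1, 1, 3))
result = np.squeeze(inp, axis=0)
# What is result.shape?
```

(1, 1, 3)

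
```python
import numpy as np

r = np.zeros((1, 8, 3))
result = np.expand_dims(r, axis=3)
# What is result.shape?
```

(1, 8, 3, 1)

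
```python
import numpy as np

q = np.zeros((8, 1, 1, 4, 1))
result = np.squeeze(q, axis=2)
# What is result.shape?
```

(8, 1, 4, 1)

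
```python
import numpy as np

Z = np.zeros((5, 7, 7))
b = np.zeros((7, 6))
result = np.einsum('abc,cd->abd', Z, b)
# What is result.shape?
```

(5, 7, 6)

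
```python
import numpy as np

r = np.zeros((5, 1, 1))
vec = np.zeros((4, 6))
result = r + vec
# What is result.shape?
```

(5, 4, 6)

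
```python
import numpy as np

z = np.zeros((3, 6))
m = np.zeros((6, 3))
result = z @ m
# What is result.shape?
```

(3, 3)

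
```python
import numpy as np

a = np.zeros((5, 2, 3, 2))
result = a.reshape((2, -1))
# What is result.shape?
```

(2, 30)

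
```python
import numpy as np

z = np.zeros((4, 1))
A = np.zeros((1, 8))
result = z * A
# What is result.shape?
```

(4, 8)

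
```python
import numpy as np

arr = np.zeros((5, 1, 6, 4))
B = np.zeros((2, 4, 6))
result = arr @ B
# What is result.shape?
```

(5, 2, 6, 6)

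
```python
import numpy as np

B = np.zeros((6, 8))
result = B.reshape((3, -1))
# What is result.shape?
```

(3, 16)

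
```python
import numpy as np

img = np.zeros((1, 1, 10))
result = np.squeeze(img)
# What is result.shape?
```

(10,)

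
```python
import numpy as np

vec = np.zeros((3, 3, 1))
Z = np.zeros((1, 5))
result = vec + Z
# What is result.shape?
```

(3, 3, 5)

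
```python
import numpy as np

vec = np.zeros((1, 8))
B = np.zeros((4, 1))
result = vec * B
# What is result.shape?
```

(4, 8)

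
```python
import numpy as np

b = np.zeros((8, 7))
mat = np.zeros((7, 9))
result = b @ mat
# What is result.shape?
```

(8, 9)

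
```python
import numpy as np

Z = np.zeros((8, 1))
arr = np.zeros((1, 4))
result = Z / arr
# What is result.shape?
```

(8, 4)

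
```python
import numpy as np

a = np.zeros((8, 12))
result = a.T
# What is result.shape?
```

(12, 8)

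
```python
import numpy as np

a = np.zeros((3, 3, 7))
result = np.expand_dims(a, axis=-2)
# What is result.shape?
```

(3, 3, 1, 7)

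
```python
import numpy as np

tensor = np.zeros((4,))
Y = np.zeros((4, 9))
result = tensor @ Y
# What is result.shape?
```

(9,)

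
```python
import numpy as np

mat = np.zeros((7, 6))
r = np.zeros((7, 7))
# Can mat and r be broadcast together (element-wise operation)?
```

No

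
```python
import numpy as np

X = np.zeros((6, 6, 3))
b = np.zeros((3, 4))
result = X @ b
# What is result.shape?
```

(6, 6, 4)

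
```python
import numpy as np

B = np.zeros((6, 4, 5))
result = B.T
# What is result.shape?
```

(5, 4, 6)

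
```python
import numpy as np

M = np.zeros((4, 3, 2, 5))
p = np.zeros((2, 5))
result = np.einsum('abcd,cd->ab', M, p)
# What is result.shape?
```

(4, 3)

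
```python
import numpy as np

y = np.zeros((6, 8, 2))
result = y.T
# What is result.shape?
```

(2, 8, 6)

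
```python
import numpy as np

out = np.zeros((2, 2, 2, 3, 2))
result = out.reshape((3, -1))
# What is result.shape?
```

(3, 16)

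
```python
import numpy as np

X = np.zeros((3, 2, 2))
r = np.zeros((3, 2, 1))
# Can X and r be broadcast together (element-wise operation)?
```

Yes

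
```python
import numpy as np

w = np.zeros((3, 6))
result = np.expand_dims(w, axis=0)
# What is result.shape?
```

(1, 3, 6)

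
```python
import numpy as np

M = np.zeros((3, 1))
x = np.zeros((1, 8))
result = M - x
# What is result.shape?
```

(3, 8)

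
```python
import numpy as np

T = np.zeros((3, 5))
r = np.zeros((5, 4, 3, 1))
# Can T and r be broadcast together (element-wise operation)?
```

Yes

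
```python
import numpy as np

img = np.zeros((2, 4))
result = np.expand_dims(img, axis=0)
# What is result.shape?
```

(1, 2, 4)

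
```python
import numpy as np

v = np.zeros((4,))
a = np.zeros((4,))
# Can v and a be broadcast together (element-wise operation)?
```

Yes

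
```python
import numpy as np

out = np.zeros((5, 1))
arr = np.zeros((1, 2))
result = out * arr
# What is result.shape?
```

(5, 2)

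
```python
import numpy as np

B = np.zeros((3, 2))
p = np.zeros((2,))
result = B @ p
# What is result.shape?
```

(3,)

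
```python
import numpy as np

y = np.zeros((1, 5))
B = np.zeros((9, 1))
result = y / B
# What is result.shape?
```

(9, 5)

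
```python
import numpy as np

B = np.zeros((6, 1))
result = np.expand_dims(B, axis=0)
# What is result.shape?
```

(1, 6, 1)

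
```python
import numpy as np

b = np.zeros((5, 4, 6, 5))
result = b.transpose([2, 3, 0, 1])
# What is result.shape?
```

(6, 5, 5, 4)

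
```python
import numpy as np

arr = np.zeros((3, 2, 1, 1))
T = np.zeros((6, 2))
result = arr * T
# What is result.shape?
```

(3, 2, 6, 2)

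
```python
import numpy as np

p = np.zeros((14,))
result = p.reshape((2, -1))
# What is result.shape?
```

(2, 7)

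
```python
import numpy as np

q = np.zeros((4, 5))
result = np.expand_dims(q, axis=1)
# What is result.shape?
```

(4, 1, 5)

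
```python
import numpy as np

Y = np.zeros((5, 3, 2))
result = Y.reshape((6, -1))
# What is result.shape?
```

(6, 5)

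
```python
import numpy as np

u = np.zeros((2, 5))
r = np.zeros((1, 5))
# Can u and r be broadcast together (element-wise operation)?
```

Yes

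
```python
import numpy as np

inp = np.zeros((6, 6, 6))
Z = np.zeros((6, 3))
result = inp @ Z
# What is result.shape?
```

(6, 6, 3)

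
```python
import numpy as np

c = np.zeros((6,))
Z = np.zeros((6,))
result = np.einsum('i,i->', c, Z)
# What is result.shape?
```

()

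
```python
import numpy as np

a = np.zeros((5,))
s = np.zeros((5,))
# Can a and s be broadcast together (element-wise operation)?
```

Yes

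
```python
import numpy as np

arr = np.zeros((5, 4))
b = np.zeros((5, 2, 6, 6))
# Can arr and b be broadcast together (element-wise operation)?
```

No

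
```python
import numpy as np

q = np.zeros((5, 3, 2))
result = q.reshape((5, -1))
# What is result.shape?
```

(5, 6)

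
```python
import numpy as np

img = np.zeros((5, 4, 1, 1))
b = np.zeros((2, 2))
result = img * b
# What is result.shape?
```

(5, 4, 2, 2)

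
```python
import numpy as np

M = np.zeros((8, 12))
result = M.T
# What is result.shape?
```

(12, 8)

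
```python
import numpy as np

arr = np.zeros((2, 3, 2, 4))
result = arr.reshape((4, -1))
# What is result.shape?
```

(4, 12)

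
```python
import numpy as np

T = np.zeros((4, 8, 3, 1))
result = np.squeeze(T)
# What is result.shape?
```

(4, 8, 3)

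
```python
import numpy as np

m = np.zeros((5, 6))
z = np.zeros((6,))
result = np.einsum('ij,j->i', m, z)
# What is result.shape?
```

(5,)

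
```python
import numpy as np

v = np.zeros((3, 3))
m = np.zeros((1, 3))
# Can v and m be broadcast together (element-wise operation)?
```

Yes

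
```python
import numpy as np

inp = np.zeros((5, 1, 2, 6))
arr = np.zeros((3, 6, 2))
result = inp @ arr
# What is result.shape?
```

(5, 3, 2, 2)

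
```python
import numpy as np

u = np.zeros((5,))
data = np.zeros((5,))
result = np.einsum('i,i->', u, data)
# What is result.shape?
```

()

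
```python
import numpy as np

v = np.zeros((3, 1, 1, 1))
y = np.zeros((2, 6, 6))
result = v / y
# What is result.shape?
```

(3, 2, 6, 6)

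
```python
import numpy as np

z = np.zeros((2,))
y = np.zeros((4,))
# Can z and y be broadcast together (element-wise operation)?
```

No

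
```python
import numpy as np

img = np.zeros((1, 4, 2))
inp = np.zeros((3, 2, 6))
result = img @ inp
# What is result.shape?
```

(3, 4, 6)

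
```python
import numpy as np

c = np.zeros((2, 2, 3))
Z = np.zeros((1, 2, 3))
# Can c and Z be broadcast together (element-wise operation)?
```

Yes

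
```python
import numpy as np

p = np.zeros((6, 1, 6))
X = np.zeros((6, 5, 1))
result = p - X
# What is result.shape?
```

(6, 5, 6)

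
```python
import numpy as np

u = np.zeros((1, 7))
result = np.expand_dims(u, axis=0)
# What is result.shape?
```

(1, 1, 7)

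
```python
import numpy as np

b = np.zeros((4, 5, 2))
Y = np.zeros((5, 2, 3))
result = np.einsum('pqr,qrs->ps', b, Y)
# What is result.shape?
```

(4, 3)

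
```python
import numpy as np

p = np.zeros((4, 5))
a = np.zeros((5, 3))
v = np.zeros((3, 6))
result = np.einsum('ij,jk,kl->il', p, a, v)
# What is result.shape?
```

(4, 6)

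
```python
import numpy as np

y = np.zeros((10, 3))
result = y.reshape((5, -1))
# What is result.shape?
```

(5, 6)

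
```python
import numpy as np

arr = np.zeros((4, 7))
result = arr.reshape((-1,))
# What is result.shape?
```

(28,)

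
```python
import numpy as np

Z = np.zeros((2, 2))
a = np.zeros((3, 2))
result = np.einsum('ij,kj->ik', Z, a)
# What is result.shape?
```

(2, 3)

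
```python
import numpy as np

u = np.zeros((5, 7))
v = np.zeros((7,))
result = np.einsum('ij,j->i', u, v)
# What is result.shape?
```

(5,)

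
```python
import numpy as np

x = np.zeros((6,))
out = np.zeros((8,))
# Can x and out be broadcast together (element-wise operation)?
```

No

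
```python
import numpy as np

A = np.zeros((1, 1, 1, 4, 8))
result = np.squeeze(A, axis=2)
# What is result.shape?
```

(1, 1, 4, 8)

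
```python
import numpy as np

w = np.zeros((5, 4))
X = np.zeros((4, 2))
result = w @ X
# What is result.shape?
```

(5, 2)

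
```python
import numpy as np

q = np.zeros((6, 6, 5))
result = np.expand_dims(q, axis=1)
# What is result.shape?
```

(6, 1, 6, 5)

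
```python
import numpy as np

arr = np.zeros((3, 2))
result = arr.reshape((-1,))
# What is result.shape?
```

(6,)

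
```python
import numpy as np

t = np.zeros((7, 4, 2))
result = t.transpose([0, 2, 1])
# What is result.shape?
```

(7, 2, 4)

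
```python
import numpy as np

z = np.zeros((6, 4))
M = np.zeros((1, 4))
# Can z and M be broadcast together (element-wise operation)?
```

Yes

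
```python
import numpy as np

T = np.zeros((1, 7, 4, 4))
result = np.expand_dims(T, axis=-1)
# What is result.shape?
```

(1, 7, 4, 4, 1)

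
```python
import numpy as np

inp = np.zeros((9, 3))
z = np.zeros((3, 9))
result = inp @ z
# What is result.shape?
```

(9, 9)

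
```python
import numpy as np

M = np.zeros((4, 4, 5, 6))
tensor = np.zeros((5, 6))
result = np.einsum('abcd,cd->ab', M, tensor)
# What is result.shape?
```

(4, 4)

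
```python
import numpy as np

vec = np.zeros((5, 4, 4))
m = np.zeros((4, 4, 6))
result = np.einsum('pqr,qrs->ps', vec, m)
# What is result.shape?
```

(5, 6)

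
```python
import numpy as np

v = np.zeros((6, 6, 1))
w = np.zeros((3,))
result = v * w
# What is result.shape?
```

(6, 6, 3)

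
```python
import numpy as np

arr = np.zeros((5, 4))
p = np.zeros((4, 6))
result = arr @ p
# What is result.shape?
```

(5, 6)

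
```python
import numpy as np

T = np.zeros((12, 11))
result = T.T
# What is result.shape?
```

(11, 12)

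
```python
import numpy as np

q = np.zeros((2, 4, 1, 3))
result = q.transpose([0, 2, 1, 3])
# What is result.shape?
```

(2, 1, 4, 3)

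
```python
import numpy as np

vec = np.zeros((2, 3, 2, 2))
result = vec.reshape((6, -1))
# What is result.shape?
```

(6, 4)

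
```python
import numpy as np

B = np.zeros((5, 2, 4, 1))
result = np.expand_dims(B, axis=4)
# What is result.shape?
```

(5, 2, 4, 1, 1)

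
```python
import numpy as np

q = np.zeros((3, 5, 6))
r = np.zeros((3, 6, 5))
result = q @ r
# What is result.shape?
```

(3, 5, 5)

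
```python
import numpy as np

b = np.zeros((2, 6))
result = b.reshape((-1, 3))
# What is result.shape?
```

(4, 3)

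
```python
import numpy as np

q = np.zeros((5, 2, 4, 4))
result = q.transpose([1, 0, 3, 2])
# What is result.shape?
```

(2, 5, 4, 4)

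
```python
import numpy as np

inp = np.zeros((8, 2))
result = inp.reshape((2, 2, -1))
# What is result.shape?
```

(2, 2, 4)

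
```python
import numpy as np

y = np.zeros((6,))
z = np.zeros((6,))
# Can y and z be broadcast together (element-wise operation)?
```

Yes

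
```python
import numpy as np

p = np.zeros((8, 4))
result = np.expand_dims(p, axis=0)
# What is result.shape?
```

(1, 8, 4)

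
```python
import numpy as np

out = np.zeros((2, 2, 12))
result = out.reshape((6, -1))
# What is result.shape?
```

(6, 8)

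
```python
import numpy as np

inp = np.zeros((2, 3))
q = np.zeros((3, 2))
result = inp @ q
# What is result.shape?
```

(2, 2)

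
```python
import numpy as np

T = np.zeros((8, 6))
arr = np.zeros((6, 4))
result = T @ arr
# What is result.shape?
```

(8, 4)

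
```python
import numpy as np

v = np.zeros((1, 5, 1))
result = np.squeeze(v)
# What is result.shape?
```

(5,)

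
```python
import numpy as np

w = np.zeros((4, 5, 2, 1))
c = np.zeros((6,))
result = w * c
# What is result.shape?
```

(4, 5, 2, 6)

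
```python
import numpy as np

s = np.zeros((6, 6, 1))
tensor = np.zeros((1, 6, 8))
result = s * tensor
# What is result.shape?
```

(6, 6, 8)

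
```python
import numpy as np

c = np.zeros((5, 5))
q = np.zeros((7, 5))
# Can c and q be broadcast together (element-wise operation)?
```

No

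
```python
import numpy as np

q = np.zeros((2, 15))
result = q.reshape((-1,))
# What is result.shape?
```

(30,)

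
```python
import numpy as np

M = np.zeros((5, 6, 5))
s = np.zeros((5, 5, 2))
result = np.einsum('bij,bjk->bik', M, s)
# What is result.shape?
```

(5, 6, 2)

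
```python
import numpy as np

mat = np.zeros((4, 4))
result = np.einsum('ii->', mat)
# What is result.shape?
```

()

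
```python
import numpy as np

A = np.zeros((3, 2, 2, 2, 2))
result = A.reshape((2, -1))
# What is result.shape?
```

(2, 24)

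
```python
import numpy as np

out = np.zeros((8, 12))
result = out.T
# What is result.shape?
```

(12, 8)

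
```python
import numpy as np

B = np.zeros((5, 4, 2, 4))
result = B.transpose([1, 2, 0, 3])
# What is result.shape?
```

(4, 2, 5, 4)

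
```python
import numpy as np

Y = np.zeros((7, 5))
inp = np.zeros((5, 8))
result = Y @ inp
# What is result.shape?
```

(7, 8)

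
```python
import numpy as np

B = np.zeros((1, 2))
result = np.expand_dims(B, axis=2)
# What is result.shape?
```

(1, 2, 1)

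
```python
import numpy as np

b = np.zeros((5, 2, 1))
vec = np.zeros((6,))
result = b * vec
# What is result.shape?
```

(5, 2, 6)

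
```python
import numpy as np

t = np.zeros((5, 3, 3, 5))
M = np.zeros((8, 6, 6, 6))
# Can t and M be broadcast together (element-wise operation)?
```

No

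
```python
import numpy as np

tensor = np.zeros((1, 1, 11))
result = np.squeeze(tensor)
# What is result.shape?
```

(11,)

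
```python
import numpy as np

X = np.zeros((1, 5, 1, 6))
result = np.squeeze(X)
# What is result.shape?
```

(5, 6)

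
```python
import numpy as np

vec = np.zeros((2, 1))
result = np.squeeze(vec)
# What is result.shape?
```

(2,)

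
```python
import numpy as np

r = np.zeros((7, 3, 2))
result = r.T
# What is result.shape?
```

(2, 3, 7)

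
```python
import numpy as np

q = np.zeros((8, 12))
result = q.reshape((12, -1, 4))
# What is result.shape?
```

(12, 2, 4)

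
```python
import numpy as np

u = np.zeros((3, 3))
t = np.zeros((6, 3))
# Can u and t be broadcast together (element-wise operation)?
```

No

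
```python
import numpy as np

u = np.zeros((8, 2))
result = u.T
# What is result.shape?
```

(2, 8)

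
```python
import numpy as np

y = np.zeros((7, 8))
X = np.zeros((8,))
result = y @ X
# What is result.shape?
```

(7,)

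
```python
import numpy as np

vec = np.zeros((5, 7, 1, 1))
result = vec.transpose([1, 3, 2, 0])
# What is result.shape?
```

(7, 1, 1, 5)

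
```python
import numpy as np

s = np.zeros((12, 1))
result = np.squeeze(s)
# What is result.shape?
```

(12,)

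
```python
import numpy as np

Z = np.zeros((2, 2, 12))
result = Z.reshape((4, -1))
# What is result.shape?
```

(4, 12)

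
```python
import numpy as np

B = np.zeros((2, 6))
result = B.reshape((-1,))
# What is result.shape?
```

(12,)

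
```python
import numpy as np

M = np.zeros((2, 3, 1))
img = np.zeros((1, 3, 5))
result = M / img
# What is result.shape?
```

(2, 3, 5)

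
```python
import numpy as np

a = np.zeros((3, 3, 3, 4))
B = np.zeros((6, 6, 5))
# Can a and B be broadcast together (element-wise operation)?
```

No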